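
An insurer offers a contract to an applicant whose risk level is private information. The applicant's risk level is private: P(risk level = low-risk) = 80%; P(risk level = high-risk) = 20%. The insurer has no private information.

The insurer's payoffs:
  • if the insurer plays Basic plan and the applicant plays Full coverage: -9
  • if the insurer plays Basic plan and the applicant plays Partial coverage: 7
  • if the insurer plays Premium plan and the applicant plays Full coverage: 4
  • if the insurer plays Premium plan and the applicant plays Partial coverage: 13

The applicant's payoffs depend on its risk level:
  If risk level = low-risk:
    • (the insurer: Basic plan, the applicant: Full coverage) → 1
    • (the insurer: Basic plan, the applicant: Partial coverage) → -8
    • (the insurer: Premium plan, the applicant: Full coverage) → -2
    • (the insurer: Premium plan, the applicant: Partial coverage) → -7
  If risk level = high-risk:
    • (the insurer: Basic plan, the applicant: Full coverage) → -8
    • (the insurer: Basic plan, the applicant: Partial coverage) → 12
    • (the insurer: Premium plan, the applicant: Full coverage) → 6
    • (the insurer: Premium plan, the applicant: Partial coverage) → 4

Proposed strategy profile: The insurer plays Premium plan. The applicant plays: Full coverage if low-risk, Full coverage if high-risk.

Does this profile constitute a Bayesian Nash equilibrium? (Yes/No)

The insurer plays Premium plan: E[Premium plan] = 0.8·(4) + 0.2·(4) = 4; E[Basic plan] = -9. Best-responding. ✓
The applicant (risk level low-risk), facing Premium plan: Full coverage gives -2, Partial coverage gives -7. Proposed Full coverage is best. ✓
The applicant (risk level high-risk), facing Premium plan: Full coverage gives 6, Partial coverage gives 4. Proposed Full coverage is best. ✓

Yes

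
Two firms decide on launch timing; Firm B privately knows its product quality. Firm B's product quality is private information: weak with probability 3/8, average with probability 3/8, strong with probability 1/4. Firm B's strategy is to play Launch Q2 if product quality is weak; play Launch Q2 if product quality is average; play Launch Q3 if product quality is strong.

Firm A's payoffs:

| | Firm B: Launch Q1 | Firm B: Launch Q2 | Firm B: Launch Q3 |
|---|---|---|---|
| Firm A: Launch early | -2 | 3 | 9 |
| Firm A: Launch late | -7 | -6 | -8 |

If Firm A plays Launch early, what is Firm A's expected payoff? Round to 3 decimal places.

4.500

Take the expectation over Firm B's product quality, weighting each type's action by its prior probability.
E[Launch early] = 3/8·3 + 3/8·3 + 1/4·9 = 9/8 + 9/8 + 9/4 = 9/2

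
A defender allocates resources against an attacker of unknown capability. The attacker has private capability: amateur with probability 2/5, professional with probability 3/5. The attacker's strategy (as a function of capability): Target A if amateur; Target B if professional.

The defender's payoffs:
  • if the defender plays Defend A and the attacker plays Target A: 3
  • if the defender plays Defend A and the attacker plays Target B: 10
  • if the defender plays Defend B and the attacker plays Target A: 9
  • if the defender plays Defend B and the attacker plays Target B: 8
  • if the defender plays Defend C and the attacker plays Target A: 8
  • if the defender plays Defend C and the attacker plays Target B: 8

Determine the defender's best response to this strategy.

Defend B

E[Defend A] = 2/5·(3) + 3/5·(10) = 36/5
E[Defend B] = 2/5·(9) + 3/5·(8) = 42/5
E[Defend C] = 2/5·(8) + 3/5·(8) = 8
Best response: Defend B (42/5 is the largest).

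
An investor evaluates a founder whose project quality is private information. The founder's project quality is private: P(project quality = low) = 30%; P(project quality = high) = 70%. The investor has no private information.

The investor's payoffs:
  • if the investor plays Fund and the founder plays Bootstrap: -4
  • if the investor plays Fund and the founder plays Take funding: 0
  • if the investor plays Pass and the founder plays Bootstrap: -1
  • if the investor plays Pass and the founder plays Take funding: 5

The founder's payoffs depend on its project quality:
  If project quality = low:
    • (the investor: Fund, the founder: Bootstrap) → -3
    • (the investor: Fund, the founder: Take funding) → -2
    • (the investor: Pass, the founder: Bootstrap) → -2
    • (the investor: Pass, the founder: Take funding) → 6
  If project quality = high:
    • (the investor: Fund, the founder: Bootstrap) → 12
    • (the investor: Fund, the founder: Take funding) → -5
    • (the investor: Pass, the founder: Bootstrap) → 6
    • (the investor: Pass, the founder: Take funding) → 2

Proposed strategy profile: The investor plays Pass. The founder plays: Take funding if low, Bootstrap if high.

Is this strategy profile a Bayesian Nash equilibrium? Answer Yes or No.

Yes

The investor plays Pass: E[Pass] = 0.3·(5) + 0.7·(-1) = 0.8; E[Fund] = -2.8. Best-responding. ✓
The founder (project quality low), facing Pass: Bootstrap gives -2, Take funding gives 6. Proposed Take funding is best. ✓
The founder (project quality high), facing Pass: Bootstrap gives 6, Take funding gives 2. Proposed Bootstrap is best. ✓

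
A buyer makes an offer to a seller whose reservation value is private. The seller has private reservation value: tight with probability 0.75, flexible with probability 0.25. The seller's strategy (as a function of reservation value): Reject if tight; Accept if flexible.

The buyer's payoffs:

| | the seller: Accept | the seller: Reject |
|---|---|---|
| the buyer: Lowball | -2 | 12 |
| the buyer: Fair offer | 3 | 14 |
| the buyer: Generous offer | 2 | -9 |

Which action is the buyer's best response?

Fair offer

E[Lowball] = 0.75·(12) + 0.25·(-2) = 8.5
E[Fair offer] = 0.75·(14) + 0.25·(3) = 11.25
E[Generous offer] = 0.75·(-9) + 0.25·(2) = -6.25
Best response: Fair offer (11.25 is the largest).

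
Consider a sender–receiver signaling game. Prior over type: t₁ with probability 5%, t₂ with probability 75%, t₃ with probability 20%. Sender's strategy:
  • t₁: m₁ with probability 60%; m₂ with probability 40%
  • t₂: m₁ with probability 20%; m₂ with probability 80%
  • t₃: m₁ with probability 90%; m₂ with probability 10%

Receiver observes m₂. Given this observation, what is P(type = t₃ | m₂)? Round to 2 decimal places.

P(m₂) = 0.05·0.4 + 0.75·0.8 + 0.2·0.1 = 0.64
P(t₃ | m₂) = (0.2·0.1) / 0.64 = 0.02 / 0.64 = 0.03125

0.03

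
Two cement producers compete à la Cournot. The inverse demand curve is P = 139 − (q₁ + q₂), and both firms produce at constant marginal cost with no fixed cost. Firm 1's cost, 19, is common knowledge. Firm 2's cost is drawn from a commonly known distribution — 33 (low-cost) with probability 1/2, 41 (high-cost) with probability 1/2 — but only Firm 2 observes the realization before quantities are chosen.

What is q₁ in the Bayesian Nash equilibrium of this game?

46

Type-c best response for Firm 2: q₂(c) = (139 − c)/2 − q₁/2.
Firm 1 maximizes expected profit; its first-order condition is 139 − 2q₁ − E[q₂] − 19 = 0.
Substituting E[q₂] and solving: E[c₂] = 37, so q₁ = (139 − 2·19 + 37)/3 = 46.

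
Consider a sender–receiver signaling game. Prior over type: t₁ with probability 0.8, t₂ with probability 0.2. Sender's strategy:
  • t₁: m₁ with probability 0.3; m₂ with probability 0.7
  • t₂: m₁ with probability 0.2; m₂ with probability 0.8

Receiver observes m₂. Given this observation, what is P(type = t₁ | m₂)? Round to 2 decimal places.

0.78

P(m₂) = 0.8·0.7 + 0.2·0.8 = 0.72
P(t₁ | m₂) = (0.8·0.7) / 0.72 = 0.56 / 0.72 = 0.777778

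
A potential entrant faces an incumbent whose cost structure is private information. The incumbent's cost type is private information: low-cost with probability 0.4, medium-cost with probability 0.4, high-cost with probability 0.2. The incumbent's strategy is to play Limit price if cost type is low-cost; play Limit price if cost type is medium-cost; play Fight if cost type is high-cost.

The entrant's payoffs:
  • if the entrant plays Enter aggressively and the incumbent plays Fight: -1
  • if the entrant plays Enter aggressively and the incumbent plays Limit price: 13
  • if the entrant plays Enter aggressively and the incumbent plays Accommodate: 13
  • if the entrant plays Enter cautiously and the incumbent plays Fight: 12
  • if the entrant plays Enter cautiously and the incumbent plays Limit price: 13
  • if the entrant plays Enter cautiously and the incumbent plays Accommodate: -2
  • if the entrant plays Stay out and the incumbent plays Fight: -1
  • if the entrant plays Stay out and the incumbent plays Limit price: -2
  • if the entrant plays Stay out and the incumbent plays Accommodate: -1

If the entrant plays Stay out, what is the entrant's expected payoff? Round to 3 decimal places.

E[Stay out] = 0.4·(-2) + 0.4·(-2) + 0.2·(-1) = (-0.8) + (-0.8) + (-0.2) = -1.8

-1.800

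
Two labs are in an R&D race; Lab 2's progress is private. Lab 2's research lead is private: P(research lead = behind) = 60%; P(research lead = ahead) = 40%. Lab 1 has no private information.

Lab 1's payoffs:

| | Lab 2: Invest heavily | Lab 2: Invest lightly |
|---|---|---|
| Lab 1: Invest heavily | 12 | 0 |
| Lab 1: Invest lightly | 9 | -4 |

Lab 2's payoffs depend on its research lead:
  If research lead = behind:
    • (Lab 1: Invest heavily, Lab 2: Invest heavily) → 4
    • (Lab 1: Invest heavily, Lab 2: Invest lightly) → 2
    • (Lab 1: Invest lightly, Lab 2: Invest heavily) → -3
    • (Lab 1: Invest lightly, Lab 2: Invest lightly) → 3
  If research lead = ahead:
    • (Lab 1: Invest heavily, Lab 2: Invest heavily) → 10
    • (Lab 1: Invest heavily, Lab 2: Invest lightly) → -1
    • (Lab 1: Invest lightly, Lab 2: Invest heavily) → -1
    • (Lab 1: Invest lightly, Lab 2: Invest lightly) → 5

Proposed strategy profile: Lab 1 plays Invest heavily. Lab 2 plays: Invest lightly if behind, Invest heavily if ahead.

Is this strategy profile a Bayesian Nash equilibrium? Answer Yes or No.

No

Lab 1 plays Invest heavily: E[Invest heavily] = 0.6·(0) + 0.4·(12) = 4.8; E[Invest lightly] = 1.2. Best-responding. ✓
Lab 2 (research lead behind), facing Invest heavily: Invest heavily gives 4, Invest lightly gives 2. Proposed Invest lightly is not best — profitable deviation exists. ✗
Lab 2 (research lead ahead), facing Invest heavily: Invest heavily gives 10, Invest lightly gives -1. Proposed Invest heavily is best. ✓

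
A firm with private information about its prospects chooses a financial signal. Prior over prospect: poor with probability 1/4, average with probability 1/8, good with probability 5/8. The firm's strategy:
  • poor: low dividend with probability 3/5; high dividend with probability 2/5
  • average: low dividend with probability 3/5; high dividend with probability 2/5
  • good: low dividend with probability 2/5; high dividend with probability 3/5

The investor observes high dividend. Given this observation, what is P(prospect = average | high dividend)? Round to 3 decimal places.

P(high dividend) = (1/4)·(2/5) + (1/8)·(2/5) + (5/8)·(3/5) = 21/40
P(average | high dividend) = ((1/8)·(2/5)) / (21/40) = (1/20) / (21/40) = 2/21

0.095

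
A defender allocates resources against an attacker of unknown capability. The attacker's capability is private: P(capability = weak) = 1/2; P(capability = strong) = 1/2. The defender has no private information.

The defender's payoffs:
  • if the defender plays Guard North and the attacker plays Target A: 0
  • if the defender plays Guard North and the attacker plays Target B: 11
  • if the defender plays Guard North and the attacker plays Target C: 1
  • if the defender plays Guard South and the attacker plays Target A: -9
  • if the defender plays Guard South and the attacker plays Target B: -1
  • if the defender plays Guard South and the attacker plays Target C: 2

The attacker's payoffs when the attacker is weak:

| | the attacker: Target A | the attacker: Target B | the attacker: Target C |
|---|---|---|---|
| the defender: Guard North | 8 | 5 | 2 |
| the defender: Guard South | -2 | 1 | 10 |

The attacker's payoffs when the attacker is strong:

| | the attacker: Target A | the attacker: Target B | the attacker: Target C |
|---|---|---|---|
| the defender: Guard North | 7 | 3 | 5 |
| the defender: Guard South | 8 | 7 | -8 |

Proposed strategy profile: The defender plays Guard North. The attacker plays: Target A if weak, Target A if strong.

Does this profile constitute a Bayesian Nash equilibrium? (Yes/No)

The defender plays Guard North: E[Guard North] = 1/2·(0) + 1/2·(0) = 0; E[Guard South] = -9. Best-responding. ✓
The attacker (capability weak), facing Guard North: Target A gives 8, Target B gives 5, Target C gives 2. Proposed Target A is best. ✓
The attacker (capability strong), facing Guard North: Target A gives 7, Target B gives 3, Target C gives 5. Proposed Target A is best. ✓

Yes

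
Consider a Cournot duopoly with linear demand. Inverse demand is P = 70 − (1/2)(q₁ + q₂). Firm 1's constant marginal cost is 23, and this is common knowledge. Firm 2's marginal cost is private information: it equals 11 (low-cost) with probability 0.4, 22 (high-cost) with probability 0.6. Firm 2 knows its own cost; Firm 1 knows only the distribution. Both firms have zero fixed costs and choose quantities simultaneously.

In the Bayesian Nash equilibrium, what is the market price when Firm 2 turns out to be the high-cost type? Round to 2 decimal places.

Type-c best response for Firm 2: q₂(c) = (70 − c) − q₁/2.
Firm 1 maximizes expected profit; its first-order condition is 70 − q₁ − (1/2)E[q₂] − 23 = 0.
Substituting E[q₂] and solving: E[c₂] = 17.6, so q₁ = (70 − 2·23 + 17.6)/(3/2) = 27.7333.
q₂(high-cost) = 34.1333, so P = 70 − (1/2)·(27.7333 + 34.1333) = 39.0667.

39.07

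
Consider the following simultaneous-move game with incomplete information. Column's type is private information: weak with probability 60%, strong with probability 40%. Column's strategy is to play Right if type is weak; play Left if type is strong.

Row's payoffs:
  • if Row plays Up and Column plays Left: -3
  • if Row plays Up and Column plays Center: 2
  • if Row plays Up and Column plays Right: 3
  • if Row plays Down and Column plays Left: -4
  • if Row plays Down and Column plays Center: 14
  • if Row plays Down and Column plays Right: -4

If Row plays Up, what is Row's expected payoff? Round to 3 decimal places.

E[Up] = 0.6·3 + 0.4·(-3) = 1.8 + (-1.2) = 0.6

0.600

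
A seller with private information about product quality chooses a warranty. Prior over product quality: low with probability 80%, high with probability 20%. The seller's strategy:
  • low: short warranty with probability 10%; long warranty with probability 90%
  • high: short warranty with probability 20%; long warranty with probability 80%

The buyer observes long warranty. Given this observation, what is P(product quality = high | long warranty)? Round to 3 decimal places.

0.182

P(long warranty) = 0.8·0.9 + 0.2·0.8 = 0.88
P(high | long warranty) = (0.2·0.8) / 0.88 = 0.16 / 0.88 = 0.181818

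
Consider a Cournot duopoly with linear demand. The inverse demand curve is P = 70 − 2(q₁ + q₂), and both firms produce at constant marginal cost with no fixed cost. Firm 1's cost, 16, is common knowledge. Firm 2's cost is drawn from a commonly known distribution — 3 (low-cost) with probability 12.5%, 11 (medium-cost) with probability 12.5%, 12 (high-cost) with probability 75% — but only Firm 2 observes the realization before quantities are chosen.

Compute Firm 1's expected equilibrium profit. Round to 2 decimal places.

Type-c best response for Firm 2: q₂(c) = (70 − c)/4 − q₁/2.
Firm 1 maximizes expected profit; its first-order condition is 70 − 4q₁ − 2E[q₂] − 16 = 0.
Substituting E[q₂] and solving: E[c₂] = 10.75, so q₁ = (70 − 2·16 + 10.75)/6 = 8.125.
E[P] = 70 − 2·(q₁ + E[q₂]) = 32.25; Firm 1's expected profit = (E[P] − 16)·q₁ = (32.25 − 16)·8.125 = 132.031.

132.03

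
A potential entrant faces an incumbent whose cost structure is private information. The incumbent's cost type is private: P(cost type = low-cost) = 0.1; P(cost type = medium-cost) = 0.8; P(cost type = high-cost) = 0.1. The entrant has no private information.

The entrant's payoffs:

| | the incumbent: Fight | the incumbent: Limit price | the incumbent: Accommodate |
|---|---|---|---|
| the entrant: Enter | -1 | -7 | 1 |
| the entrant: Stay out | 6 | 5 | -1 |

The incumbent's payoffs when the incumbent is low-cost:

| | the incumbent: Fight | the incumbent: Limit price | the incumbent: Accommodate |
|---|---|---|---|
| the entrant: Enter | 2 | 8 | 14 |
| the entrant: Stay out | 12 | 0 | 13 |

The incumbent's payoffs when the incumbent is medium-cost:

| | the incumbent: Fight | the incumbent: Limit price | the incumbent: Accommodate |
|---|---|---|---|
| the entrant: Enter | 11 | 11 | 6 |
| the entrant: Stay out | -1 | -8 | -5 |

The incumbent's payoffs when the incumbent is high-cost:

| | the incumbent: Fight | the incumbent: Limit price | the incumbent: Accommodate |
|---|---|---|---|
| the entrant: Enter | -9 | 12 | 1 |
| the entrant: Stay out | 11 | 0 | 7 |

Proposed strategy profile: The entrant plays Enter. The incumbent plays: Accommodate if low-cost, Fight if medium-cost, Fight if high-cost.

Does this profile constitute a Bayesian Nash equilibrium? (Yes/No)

The entrant plays Enter: E[Enter] = 0.1·(1) + 0.8·(-1) + 0.1·(-1) = -0.8; E[Stay out] = 5.3. Not best-responding. ✗
The incumbent (cost type low-cost), facing Enter: Fight gives 2, Limit price gives 8, Accommodate gives 14. Proposed Accommodate is best. ✓
The incumbent (cost type medium-cost), facing Enter: Fight gives 11, Limit price gives 11, Accommodate gives 6. Proposed Fight is best. ✓
The incumbent (cost type high-cost), facing Enter: Fight gives -9, Limit price gives 12, Accommodate gives 1. Proposed Fight is not best — profitable deviation exists. ✗

No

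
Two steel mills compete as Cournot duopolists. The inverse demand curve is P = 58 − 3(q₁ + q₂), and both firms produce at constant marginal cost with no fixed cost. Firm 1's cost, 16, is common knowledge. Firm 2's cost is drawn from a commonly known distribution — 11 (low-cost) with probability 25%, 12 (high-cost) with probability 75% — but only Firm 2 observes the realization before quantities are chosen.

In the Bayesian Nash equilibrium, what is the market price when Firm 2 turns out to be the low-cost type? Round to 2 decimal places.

28.21

Each type of Firm 2 best-responds to q₁; Firm 1 best-responds to the expected q₂ over Firm 2's types.
Firm 2 with cost c maximizes (58 − 3(q₁+q₂) − c)·q₂, giving q₂(c) = (58 − c − 3q₁)/6.
E[c₂] = 0.25·11 + 0.75·12 = 11.75
Firm 1's FOC against E[q₂] yields q₁ = (58 − 2·16 + E[c₂])/9 = (58 − 32 + 11.75)/9 = 4.19444.
q₂(low-cost) = 5.73611, so P = 58 − 3·(4.19444 + 5.73611) = 28.2083.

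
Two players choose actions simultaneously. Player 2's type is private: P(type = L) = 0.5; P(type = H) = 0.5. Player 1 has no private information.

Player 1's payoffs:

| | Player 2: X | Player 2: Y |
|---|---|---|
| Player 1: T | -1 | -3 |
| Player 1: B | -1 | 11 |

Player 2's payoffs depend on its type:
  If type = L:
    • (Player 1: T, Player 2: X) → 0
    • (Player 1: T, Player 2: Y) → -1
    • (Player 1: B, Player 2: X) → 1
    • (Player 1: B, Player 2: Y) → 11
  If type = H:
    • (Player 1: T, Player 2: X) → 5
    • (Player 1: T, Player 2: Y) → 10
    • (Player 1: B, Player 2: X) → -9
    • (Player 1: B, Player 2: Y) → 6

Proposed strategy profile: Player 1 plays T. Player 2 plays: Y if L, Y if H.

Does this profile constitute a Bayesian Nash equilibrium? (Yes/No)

No

A profile is a BNE iff every type of every player is best-responding given beliefs about the other side.
Player 1 plays T: E[T] = 0.5·(-3) + 0.5·(-3) = -3; E[B] = 11. Not best-responding. ✗
Player 2 (type L), facing T: X gives 0, Y gives -1. Proposed Y is not best — profitable deviation exists. ✗
Player 2 (type H), facing T: X gives 5, Y gives 10. Proposed Y is best. ✓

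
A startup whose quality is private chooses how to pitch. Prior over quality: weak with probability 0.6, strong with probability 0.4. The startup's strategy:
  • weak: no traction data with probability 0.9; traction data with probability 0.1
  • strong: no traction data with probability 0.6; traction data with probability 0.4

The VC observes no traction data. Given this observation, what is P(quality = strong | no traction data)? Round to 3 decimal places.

P(no traction data) = 0.6·0.9 + 0.4·0.6 = 0.78
P(strong | no traction data) = (0.4·0.6) / 0.78 = 0.24 / 0.78 = 0.307692

0.308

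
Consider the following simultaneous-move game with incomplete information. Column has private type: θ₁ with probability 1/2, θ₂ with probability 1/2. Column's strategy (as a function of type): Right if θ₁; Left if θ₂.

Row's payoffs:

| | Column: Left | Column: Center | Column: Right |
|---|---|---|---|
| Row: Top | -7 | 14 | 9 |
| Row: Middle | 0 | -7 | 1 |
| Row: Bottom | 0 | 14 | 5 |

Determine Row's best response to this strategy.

Bottom

E[Top] = 1/2·(9) + 1/2·(-7) = 1
E[Middle] = 1/2·(1) + 1/2·(0) = 1/2
E[Bottom] = 1/2·(5) + 1/2·(0) = 5/2
Best response: Bottom (5/2 is the largest).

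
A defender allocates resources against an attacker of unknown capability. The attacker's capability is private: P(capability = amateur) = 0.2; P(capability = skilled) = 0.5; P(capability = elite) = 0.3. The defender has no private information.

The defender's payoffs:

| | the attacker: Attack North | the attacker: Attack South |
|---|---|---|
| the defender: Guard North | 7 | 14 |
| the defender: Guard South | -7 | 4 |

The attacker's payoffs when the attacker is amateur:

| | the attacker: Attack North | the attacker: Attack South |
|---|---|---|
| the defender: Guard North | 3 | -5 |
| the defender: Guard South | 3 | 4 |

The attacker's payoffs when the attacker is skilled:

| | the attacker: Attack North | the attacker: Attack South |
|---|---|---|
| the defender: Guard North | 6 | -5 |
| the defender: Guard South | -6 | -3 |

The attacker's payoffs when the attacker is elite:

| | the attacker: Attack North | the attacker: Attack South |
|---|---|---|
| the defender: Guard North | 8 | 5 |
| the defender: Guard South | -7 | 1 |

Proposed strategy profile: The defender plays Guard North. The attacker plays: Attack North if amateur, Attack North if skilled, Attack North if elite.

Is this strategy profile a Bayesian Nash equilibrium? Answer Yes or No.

The defender plays Guard North: E[Guard North] = 0.2·(7) + 0.5·(7) + 0.3·(7) = 7; E[Guard South] = -7. Best-responding. ✓
The attacker (capability amateur), facing Guard North: Attack North gives 3, Attack South gives -5. Proposed Attack North is best. ✓
The attacker (capability skilled), facing Guard North: Attack North gives 6, Attack South gives -5. Proposed Attack North is best. ✓
The attacker (capability elite), facing Guard North: Attack North gives 8, Attack South gives 5. Proposed Attack North is best. ✓

Yes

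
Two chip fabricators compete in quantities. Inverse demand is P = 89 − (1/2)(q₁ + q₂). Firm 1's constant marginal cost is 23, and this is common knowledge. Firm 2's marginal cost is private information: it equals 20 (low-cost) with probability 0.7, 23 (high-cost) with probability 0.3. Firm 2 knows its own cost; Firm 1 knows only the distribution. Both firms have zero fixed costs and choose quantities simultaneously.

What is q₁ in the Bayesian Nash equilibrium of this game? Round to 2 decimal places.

Each type of Firm 2 best-responds to q₁; Firm 1 best-responds to the expected q₂ over Firm 2's types.
Firm 2 with cost c maximizes (89 − (1/2)(q₁+q₂) − c)·q₂, giving q₂(c) = (89 − c − (1/2)q₁).
E[c₂] = 0.7·20 + 0.3·23 = 20.9
Firm 1's FOC against E[q₂] yields q₁ = (89 − 2·23 + E[c₂])/(3/2) = (89 − 46 + 20.9)/(3/2) = 42.6.

42.60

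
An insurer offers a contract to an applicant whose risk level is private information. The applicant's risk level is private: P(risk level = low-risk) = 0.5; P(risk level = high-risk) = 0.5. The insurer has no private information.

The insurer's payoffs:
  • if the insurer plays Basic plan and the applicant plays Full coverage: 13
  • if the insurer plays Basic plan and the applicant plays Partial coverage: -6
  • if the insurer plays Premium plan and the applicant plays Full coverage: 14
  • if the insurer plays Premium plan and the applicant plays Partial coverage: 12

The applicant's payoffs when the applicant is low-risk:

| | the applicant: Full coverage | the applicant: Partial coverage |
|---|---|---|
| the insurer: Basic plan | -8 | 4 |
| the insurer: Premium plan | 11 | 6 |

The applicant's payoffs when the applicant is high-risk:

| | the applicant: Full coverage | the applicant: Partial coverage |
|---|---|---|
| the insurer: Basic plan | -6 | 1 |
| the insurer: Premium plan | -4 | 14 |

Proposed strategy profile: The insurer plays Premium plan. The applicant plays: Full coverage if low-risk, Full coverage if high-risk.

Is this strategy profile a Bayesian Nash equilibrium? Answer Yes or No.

No

The insurer plays Premium plan: E[Premium plan] = 0.5·(14) + 0.5·(14) = 14; E[Basic plan] = 13. Best-responding. ✓
The applicant (risk level low-risk), facing Premium plan: Full coverage gives 11, Partial coverage gives 6. Proposed Full coverage is best. ✓
The applicant (risk level high-risk), facing Premium plan: Full coverage gives -4, Partial coverage gives 14. Proposed Full coverage is not best — profitable deviation exists. ✗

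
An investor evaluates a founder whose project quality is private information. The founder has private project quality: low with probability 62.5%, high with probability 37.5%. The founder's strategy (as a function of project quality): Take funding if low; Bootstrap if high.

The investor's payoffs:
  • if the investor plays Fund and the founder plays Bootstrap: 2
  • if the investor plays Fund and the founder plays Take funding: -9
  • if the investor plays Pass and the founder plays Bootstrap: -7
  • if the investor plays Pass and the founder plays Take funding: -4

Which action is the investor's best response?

Fund

Compute the investor's expected payoff for each action, taking the expectation over the founder's type.
E[Fund] = 0.625·(-9) + 0.375·(2) = -4.875
E[Pass] = 0.625·(-4) + 0.375·(-7) = -5.125
Best response: Fund (-4.875 is the largest).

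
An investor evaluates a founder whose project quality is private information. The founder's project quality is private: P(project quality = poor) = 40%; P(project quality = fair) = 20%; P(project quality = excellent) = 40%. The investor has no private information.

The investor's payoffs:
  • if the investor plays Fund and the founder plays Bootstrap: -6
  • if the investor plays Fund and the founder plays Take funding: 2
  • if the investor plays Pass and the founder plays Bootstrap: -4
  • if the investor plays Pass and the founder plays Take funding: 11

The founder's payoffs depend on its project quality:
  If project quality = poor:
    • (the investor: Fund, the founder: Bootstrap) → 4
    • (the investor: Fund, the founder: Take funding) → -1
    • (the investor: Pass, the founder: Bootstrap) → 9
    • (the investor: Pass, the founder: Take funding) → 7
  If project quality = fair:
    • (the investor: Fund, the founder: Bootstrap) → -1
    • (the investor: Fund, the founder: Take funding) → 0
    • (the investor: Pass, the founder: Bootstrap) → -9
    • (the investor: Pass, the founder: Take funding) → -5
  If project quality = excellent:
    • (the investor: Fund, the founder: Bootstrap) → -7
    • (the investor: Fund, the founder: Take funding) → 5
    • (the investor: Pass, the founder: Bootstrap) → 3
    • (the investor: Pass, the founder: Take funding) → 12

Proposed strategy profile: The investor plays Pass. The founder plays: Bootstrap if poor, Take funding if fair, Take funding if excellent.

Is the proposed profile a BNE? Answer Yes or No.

Yes

A profile is a BNE iff every type of every player is best-responding given beliefs about the other side.
The investor plays Pass: E[Pass] = 0.4·(-4) + 0.2·(11) + 0.4·(11) = 5; E[Fund] = -1.2. Best-responding. ✓
The founder (project quality poor), facing Pass: Bootstrap gives 9, Take funding gives 7. Proposed Bootstrap is best. ✓
The founder (project quality fair), facing Pass: Bootstrap gives -9, Take funding gives -5. Proposed Take funding is best. ✓
The founder (project quality excellent), facing Pass: Bootstrap gives 3, Take funding gives 12. Proposed Take funding is best. ✓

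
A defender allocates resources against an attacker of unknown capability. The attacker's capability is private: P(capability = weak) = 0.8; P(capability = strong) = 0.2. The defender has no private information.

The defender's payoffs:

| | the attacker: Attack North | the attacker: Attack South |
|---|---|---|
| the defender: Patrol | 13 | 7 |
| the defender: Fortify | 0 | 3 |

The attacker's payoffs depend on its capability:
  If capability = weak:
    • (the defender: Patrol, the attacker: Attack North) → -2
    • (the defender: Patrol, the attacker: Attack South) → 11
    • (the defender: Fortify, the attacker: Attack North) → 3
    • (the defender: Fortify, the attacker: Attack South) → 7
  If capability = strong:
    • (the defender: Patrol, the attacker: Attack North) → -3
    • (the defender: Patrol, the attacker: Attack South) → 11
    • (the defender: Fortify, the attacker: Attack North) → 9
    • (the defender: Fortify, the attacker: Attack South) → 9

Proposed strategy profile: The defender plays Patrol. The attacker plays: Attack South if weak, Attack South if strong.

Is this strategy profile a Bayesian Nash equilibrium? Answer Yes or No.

A profile is a BNE iff every type of every player is best-responding given beliefs about the other side.
The defender plays Patrol: E[Patrol] = 0.8·(7) + 0.2·(7) = 7; E[Fortify] = 3. Best-responding. ✓
The attacker (capability weak), facing Patrol: Attack North gives -2, Attack South gives 11. Proposed Attack South is best. ✓
The attacker (capability strong), facing Patrol: Attack North gives -3, Attack South gives 11. Proposed Attack South is best. ✓

Yes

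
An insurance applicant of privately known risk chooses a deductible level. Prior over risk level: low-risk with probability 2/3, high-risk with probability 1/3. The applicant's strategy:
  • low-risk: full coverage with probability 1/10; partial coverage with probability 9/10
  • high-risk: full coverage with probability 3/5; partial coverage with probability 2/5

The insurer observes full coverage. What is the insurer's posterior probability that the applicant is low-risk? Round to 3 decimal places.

P(full coverage) = (2/3)·(1/10) + (1/3)·(3/5) = 4/15
P(low-risk | full coverage) = ((2/3)·(1/10)) / (4/15) = (1/15) / (4/15) = 1/4

0.250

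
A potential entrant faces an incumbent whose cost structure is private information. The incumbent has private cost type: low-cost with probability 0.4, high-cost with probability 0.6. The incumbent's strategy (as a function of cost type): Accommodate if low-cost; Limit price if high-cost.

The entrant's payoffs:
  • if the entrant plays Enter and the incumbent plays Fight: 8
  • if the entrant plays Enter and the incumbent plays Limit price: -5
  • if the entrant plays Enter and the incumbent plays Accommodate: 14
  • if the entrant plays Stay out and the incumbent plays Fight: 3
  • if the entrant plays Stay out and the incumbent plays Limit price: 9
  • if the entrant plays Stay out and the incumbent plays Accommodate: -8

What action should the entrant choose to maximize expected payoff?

E[Enter] = 0.4·(14) + 0.6·(-5) = 2.6
E[Stay out] = 0.4·(-8) + 0.6·(9) = 2.2
Best response: Enter (2.6 is the largest).

Enter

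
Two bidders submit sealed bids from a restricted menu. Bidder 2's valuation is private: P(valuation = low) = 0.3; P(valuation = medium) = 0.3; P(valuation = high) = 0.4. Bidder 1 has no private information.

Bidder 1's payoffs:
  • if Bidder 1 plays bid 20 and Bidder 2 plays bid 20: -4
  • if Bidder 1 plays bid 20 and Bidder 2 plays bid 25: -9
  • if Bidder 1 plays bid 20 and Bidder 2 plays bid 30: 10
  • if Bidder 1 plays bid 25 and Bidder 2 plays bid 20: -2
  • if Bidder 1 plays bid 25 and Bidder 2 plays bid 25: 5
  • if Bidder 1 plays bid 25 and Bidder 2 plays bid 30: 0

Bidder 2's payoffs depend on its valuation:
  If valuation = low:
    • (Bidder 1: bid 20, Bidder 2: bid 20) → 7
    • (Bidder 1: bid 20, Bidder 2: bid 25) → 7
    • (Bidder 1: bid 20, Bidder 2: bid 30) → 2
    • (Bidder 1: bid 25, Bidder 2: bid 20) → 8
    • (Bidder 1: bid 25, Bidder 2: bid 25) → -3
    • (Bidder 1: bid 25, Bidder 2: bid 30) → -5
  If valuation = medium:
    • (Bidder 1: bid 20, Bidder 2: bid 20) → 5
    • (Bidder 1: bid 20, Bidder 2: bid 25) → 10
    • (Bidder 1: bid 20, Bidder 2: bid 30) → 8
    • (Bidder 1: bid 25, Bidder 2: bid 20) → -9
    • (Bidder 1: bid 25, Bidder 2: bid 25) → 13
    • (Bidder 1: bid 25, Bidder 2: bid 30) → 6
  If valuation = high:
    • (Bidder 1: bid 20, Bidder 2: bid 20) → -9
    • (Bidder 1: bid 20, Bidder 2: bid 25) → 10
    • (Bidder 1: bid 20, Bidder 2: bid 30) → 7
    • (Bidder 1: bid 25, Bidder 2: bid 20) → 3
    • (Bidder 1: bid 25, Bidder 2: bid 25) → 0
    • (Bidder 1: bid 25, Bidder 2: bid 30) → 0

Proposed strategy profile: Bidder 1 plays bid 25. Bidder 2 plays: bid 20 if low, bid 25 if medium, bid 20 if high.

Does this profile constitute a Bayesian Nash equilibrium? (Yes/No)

Yes

A profile is a BNE iff every type of every player is best-responding given beliefs about the other side.
Bidder 1 plays bid 25: E[bid 25] = 0.3·(-2) + 0.3·(5) + 0.4·(-2) = 0.1; E[bid 20] = -5.5. Best-responding. ✓
Bidder 2 (valuation low), facing bid 25: bid 20 gives 8, bid 25 gives -3, bid 30 gives -5. Proposed bid 20 is best. ✓
Bidder 2 (valuation medium), facing bid 25: bid 20 gives -9, bid 25 gives 13, bid 30 gives 6. Proposed bid 25 is best. ✓
Bidder 2 (valuation high), facing bid 25: bid 20 gives 3, bid 25 gives 0, bid 30 gives 0. Proposed bid 20 is best. ✓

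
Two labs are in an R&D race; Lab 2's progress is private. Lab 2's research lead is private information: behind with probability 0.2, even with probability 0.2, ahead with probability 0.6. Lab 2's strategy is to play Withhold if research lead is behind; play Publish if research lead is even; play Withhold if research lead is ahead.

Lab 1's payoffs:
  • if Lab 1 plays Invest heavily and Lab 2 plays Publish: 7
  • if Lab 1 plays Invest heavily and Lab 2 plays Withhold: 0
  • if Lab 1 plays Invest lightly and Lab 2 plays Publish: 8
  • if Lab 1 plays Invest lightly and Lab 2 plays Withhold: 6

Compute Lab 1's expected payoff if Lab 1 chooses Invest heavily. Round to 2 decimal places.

1.40

E[Invest heavily] = 0.2·0 + 0.2·7 + 0.6·0 = 0 + 1.4 + 0 = 1.4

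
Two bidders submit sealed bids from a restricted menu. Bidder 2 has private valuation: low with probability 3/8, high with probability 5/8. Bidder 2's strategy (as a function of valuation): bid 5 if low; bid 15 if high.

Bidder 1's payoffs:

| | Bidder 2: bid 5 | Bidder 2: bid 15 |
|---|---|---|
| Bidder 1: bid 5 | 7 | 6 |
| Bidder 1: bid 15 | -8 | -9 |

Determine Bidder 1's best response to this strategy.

E[bid 5] = 3/8·(7) + 5/8·(6) = 51/8
E[bid 15] = 3/8·(-8) + 5/8·(-9) = -69/8
Best response: bid 5 (51/8 is the largest).

bid 5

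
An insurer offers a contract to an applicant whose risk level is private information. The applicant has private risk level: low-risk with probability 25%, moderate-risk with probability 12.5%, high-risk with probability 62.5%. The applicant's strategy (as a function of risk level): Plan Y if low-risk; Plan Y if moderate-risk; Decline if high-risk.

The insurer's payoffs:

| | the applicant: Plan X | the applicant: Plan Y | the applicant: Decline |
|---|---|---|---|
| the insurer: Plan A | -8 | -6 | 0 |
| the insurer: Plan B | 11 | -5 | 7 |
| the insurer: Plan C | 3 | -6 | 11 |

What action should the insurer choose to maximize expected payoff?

E[Plan A] = 0.25·(-6) + 0.125·(-6) + 0.625·(0) = -2.25
E[Plan B] = 0.25·(-5) + 0.125·(-5) + 0.625·(7) = 2.5
E[Plan C] = 0.25·(-6) + 0.125·(-6) + 0.625·(11) = 4.625
Best response: Plan C (4.625 is the largest).

Plan C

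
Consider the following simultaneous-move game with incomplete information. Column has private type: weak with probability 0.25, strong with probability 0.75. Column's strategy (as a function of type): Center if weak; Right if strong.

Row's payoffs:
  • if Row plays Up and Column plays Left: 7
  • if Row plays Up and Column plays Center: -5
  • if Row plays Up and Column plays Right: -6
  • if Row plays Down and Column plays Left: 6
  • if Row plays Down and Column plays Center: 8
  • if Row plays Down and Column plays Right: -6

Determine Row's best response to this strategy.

Compute Row's expected payoff for each action, taking the expectation over Column's type.
E[Up] = 0.25·(-5) + 0.75·(-6) = -5.75
E[Down] = 0.25·(8) + 0.75·(-6) = -2.5
Best response: Down (-2.5 is the largest).

Down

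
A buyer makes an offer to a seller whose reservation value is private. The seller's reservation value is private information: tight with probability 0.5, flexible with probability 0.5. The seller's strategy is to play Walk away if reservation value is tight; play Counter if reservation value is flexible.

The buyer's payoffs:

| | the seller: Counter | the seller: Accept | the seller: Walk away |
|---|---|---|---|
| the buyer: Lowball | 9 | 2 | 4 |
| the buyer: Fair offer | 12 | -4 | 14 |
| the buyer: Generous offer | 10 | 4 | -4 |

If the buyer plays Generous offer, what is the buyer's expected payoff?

3

E[Generous offer] = 0.5·(-4) + 0.5·10 = (-2) + 5 = 3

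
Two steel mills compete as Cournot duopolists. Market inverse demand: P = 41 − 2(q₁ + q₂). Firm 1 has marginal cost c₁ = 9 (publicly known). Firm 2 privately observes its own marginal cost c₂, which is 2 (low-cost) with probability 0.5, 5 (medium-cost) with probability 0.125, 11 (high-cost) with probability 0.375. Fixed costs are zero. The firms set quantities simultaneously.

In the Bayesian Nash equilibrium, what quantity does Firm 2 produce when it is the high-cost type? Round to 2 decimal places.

Firm 2 with cost c maximizes (41 − 2(q₁+q₂) − c)·q₂, giving q₂(c) = (41 − c − 2q₁)/4.
E[c₂] = 0.5·2 + 0.125·5 + 0.375·11 = 5.75
Firm 1's FOC against E[q₂] yields q₁ = (41 − 2·9 + E[c₂])/6 = (41 − 18 + 5.75)/6 = 4.79167.
q₂(high-cost) = (41 − 11 − 2·4.79167)/4 = 5.10417.

5.10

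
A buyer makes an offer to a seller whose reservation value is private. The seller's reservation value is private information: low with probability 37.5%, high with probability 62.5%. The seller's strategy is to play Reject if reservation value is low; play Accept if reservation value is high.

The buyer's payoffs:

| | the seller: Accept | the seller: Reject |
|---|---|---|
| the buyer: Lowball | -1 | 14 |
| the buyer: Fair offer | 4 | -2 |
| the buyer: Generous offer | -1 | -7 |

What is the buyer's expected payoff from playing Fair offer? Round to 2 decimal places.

1.75

Take the expectation over the seller's reservation value, weighting each type's action by its prior probability.
E[Fair offer] = 0.375·(-2) + 0.625·4 = (-0.75) + 2.5 = 1.75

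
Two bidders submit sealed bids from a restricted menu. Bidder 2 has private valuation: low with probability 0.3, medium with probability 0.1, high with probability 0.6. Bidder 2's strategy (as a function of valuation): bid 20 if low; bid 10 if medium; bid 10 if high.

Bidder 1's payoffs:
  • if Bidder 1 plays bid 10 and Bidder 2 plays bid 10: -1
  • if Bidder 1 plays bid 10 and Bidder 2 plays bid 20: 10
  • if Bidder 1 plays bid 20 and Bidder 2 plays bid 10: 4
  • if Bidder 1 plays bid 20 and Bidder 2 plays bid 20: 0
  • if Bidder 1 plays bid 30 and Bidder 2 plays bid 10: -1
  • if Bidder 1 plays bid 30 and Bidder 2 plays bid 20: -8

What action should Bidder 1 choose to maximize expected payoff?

bid 20

E[bid 10] = 0.3·(10) + 0.1·(-1) + 0.6·(-1) = 2.3
E[bid 20] = 0.3·(0) + 0.1·(4) + 0.6·(4) = 2.8
E[bid 30] = 0.3·(-8) + 0.1·(-1) + 0.6·(-1) = -3.1
Best response: bid 20 (2.8 is the largest).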